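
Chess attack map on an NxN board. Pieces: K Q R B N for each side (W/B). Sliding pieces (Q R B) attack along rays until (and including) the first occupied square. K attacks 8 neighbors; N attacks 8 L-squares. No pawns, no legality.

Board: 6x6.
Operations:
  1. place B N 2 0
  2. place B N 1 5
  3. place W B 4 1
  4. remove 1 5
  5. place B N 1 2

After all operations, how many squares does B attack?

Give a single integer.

Op 1: place BN@(2,0)
Op 2: place BN@(1,5)
Op 3: place WB@(4,1)
Op 4: remove (1,5)
Op 5: place BN@(1,2)
Per-piece attacks for B:
  BN@(1,2): attacks (2,4) (3,3) (0,4) (2,0) (3,1) (0,0)
  BN@(2,0): attacks (3,2) (4,1) (1,2) (0,1)
Union (10 distinct): (0,0) (0,1) (0,4) (1,2) (2,0) (2,4) (3,1) (3,2) (3,3) (4,1)

Answer: 10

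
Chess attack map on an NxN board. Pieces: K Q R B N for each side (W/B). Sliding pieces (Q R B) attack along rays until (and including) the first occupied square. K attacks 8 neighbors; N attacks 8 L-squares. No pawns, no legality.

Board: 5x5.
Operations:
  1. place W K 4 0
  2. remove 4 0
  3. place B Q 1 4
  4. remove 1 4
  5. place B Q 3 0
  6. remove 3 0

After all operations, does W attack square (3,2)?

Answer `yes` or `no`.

Op 1: place WK@(4,0)
Op 2: remove (4,0)
Op 3: place BQ@(1,4)
Op 4: remove (1,4)
Op 5: place BQ@(3,0)
Op 6: remove (3,0)
Per-piece attacks for W:
W attacks (3,2): no

Answer: no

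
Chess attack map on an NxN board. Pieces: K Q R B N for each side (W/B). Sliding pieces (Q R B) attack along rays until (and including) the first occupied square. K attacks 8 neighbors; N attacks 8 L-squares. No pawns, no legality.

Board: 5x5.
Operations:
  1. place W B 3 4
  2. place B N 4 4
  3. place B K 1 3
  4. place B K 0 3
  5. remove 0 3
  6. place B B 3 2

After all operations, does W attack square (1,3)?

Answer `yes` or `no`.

Op 1: place WB@(3,4)
Op 2: place BN@(4,4)
Op 3: place BK@(1,3)
Op 4: place BK@(0,3)
Op 5: remove (0,3)
Op 6: place BB@(3,2)
Per-piece attacks for W:
  WB@(3,4): attacks (4,3) (2,3) (1,2) (0,1)
W attacks (1,3): no

Answer: no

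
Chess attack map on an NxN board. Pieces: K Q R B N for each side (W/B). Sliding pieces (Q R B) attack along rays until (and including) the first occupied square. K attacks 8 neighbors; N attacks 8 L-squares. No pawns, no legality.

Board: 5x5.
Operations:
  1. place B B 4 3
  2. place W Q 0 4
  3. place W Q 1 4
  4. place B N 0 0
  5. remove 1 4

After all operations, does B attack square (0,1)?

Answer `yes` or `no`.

Op 1: place BB@(4,3)
Op 2: place WQ@(0,4)
Op 3: place WQ@(1,4)
Op 4: place BN@(0,0)
Op 5: remove (1,4)
Per-piece attacks for B:
  BN@(0,0): attacks (1,2) (2,1)
  BB@(4,3): attacks (3,4) (3,2) (2,1) (1,0)
B attacks (0,1): no

Answer: no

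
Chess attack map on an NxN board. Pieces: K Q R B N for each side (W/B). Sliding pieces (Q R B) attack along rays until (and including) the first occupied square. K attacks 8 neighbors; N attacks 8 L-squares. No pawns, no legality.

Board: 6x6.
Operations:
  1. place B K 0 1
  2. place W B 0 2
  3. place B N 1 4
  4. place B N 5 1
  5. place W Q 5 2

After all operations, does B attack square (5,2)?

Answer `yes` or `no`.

Answer: no

Derivation:
Op 1: place BK@(0,1)
Op 2: place WB@(0,2)
Op 3: place BN@(1,4)
Op 4: place BN@(5,1)
Op 5: place WQ@(5,2)
Per-piece attacks for B:
  BK@(0,1): attacks (0,2) (0,0) (1,1) (1,2) (1,0)
  BN@(1,4): attacks (3,5) (2,2) (3,3) (0,2)
  BN@(5,1): attacks (4,3) (3,2) (3,0)
B attacks (5,2): no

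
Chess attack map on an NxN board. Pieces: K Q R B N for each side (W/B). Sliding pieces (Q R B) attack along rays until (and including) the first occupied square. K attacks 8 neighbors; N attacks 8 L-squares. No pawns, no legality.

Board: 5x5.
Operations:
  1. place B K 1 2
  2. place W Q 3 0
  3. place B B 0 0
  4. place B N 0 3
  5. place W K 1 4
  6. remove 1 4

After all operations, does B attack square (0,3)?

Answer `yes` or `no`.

Answer: yes

Derivation:
Op 1: place BK@(1,2)
Op 2: place WQ@(3,0)
Op 3: place BB@(0,0)
Op 4: place BN@(0,3)
Op 5: place WK@(1,4)
Op 6: remove (1,4)
Per-piece attacks for B:
  BB@(0,0): attacks (1,1) (2,2) (3,3) (4,4)
  BN@(0,3): attacks (2,4) (1,1) (2,2)
  BK@(1,2): attacks (1,3) (1,1) (2,2) (0,2) (2,3) (2,1) (0,3) (0,1)
B attacks (0,3): yes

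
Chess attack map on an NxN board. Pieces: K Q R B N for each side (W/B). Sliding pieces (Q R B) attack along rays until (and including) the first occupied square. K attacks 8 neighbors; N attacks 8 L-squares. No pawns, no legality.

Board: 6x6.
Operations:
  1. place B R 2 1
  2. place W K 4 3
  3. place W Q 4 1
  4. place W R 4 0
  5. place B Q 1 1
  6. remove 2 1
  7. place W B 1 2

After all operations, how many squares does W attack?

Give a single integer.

Op 1: place BR@(2,1)
Op 2: place WK@(4,3)
Op 3: place WQ@(4,1)
Op 4: place WR@(4,0)
Op 5: place BQ@(1,1)
Op 6: remove (2,1)
Op 7: place WB@(1,2)
Per-piece attacks for W:
  WB@(1,2): attacks (2,3) (3,4) (4,5) (2,1) (3,0) (0,3) (0,1)
  WR@(4,0): attacks (4,1) (5,0) (3,0) (2,0) (1,0) (0,0) [ray(0,1) blocked at (4,1)]
  WQ@(4,1): attacks (4,2) (4,3) (4,0) (5,1) (3,1) (2,1) (1,1) (5,2) (5,0) (3,2) (2,3) (1,4) (0,5) (3,0) [ray(0,1) blocked at (4,3); ray(0,-1) blocked at (4,0); ray(-1,0) blocked at (1,1)]
  WK@(4,3): attacks (4,4) (4,2) (5,3) (3,3) (5,4) (5,2) (3,4) (3,2)
Union (26 distinct): (0,0) (0,1) (0,3) (0,5) (1,0) (1,1) (1,4) (2,0) (2,1) (2,3) (3,0) (3,1) (3,2) (3,3) (3,4) (4,0) (4,1) (4,2) (4,3) (4,4) (4,5) (5,0) (5,1) (5,2) (5,3) (5,4)

Answer: 26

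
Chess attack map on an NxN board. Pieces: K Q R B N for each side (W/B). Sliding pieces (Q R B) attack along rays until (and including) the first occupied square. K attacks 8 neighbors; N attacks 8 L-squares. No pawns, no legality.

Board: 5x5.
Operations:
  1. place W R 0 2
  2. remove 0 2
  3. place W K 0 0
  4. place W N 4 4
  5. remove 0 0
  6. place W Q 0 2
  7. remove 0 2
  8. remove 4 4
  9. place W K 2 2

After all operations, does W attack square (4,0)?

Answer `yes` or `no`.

Answer: no

Derivation:
Op 1: place WR@(0,2)
Op 2: remove (0,2)
Op 3: place WK@(0,0)
Op 4: place WN@(4,4)
Op 5: remove (0,0)
Op 6: place WQ@(0,2)
Op 7: remove (0,2)
Op 8: remove (4,4)
Op 9: place WK@(2,2)
Per-piece attacks for W:
  WK@(2,2): attacks (2,3) (2,1) (3,2) (1,2) (3,3) (3,1) (1,3) (1,1)
W attacks (4,0): no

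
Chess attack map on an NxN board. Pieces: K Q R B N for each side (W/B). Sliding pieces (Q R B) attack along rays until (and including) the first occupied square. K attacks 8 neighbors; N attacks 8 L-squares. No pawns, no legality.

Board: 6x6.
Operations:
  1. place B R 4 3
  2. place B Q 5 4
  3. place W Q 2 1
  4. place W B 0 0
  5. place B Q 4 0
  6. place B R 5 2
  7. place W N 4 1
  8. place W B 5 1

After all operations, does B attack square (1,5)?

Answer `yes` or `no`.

Op 1: place BR@(4,3)
Op 2: place BQ@(5,4)
Op 3: place WQ@(2,1)
Op 4: place WB@(0,0)
Op 5: place BQ@(4,0)
Op 6: place BR@(5,2)
Op 7: place WN@(4,1)
Op 8: place WB@(5,1)
Per-piece attacks for B:
  BQ@(4,0): attacks (4,1) (5,0) (3,0) (2,0) (1,0) (0,0) (5,1) (3,1) (2,2) (1,3) (0,4) [ray(0,1) blocked at (4,1); ray(-1,0) blocked at (0,0); ray(1,1) blocked at (5,1)]
  BR@(4,3): attacks (4,4) (4,5) (4,2) (4,1) (5,3) (3,3) (2,3) (1,3) (0,3) [ray(0,-1) blocked at (4,1)]
  BR@(5,2): attacks (5,3) (5,4) (5,1) (4,2) (3,2) (2,2) (1,2) (0,2) [ray(0,1) blocked at (5,4); ray(0,-1) blocked at (5,1)]
  BQ@(5,4): attacks (5,5) (5,3) (5,2) (4,4) (3,4) (2,4) (1,4) (0,4) (4,5) (4,3) [ray(0,-1) blocked at (5,2); ray(-1,-1) blocked at (4,3)]
B attacks (1,5): no

Answer: no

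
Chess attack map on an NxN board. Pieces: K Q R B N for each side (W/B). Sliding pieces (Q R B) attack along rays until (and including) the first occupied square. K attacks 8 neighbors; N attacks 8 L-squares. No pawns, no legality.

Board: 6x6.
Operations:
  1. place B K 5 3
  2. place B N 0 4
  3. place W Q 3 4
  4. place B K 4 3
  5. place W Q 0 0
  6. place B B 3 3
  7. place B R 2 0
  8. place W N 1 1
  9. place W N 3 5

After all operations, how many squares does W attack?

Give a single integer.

Op 1: place BK@(5,3)
Op 2: place BN@(0,4)
Op 3: place WQ@(3,4)
Op 4: place BK@(4,3)
Op 5: place WQ@(0,0)
Op 6: place BB@(3,3)
Op 7: place BR@(2,0)
Op 8: place WN@(1,1)
Op 9: place WN@(3,5)
Per-piece attacks for W:
  WQ@(0,0): attacks (0,1) (0,2) (0,3) (0,4) (1,0) (2,0) (1,1) [ray(0,1) blocked at (0,4); ray(1,0) blocked at (2,0); ray(1,1) blocked at (1,1)]
  WN@(1,1): attacks (2,3) (3,2) (0,3) (3,0)
  WQ@(3,4): attacks (3,5) (3,3) (4,4) (5,4) (2,4) (1,4) (0,4) (4,5) (4,3) (2,5) (2,3) (1,2) (0,1) [ray(0,1) blocked at (3,5); ray(0,-1) blocked at (3,3); ray(-1,0) blocked at (0,4); ray(1,-1) blocked at (4,3)]
  WN@(3,5): attacks (4,3) (5,4) (2,3) (1,4)
Union (20 distinct): (0,1) (0,2) (0,3) (0,4) (1,0) (1,1) (1,2) (1,4) (2,0) (2,3) (2,4) (2,5) (3,0) (3,2) (3,3) (3,5) (4,3) (4,4) (4,5) (5,4)

Answer: 20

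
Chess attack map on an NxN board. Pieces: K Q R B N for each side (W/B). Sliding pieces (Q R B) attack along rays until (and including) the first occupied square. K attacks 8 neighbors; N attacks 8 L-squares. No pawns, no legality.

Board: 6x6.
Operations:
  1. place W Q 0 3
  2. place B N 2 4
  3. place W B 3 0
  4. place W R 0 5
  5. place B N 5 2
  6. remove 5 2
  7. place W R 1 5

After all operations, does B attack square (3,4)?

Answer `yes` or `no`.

Answer: no

Derivation:
Op 1: place WQ@(0,3)
Op 2: place BN@(2,4)
Op 3: place WB@(3,0)
Op 4: place WR@(0,5)
Op 5: place BN@(5,2)
Op 6: remove (5,2)
Op 7: place WR@(1,5)
Per-piece attacks for B:
  BN@(2,4): attacks (4,5) (0,5) (3,2) (4,3) (1,2) (0,3)
B attacks (3,4): no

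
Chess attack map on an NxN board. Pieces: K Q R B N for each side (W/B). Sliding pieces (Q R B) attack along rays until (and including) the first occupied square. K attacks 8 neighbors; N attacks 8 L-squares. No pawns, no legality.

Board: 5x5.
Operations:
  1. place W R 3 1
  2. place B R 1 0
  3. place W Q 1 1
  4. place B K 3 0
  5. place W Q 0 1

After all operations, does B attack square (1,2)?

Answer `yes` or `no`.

Answer: no

Derivation:
Op 1: place WR@(3,1)
Op 2: place BR@(1,0)
Op 3: place WQ@(1,1)
Op 4: place BK@(3,0)
Op 5: place WQ@(0,1)
Per-piece attacks for B:
  BR@(1,0): attacks (1,1) (2,0) (3,0) (0,0) [ray(0,1) blocked at (1,1); ray(1,0) blocked at (3,0)]
  BK@(3,0): attacks (3,1) (4,0) (2,0) (4,1) (2,1)
B attacks (1,2): no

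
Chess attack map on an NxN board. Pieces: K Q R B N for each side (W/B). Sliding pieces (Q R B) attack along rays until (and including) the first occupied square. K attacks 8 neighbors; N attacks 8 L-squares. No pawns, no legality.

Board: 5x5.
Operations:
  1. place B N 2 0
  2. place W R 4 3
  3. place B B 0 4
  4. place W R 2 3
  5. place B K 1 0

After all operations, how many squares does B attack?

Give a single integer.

Op 1: place BN@(2,0)
Op 2: place WR@(4,3)
Op 3: place BB@(0,4)
Op 4: place WR@(2,3)
Op 5: place BK@(1,0)
Per-piece attacks for B:
  BB@(0,4): attacks (1,3) (2,2) (3,1) (4,0)
  BK@(1,0): attacks (1,1) (2,0) (0,0) (2,1) (0,1)
  BN@(2,0): attacks (3,2) (4,1) (1,2) (0,1)
Union (12 distinct): (0,0) (0,1) (1,1) (1,2) (1,3) (2,0) (2,1) (2,2) (3,1) (3,2) (4,0) (4,1)

Answer: 12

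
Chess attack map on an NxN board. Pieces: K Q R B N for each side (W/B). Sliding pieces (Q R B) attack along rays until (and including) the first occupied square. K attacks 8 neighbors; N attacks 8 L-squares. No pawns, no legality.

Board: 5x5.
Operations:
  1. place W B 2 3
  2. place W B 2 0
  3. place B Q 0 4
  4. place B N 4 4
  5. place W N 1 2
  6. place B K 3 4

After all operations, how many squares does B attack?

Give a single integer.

Answer: 16

Derivation:
Op 1: place WB@(2,3)
Op 2: place WB@(2,0)
Op 3: place BQ@(0,4)
Op 4: place BN@(4,4)
Op 5: place WN@(1,2)
Op 6: place BK@(3,4)
Per-piece attacks for B:
  BQ@(0,4): attacks (0,3) (0,2) (0,1) (0,0) (1,4) (2,4) (3,4) (1,3) (2,2) (3,1) (4,0) [ray(1,0) blocked at (3,4)]
  BK@(3,4): attacks (3,3) (4,4) (2,4) (4,3) (2,3)
  BN@(4,4): attacks (3,2) (2,3)
Union (16 distinct): (0,0) (0,1) (0,2) (0,3) (1,3) (1,4) (2,2) (2,3) (2,4) (3,1) (3,2) (3,3) (3,4) (4,0) (4,3) (4,4)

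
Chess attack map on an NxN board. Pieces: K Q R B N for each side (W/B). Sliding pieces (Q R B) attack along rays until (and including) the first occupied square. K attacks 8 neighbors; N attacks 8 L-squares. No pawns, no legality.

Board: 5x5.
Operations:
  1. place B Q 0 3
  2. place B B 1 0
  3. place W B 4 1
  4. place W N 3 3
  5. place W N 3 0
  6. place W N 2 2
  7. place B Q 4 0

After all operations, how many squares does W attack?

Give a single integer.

Op 1: place BQ@(0,3)
Op 2: place BB@(1,0)
Op 3: place WB@(4,1)
Op 4: place WN@(3,3)
Op 5: place WN@(3,0)
Op 6: place WN@(2,2)
Op 7: place BQ@(4,0)
Per-piece attacks for W:
  WN@(2,2): attacks (3,4) (4,3) (1,4) (0,3) (3,0) (4,1) (1,0) (0,1)
  WN@(3,0): attacks (4,2) (2,2) (1,1)
  WN@(3,3): attacks (1,4) (4,1) (2,1) (1,2)
  WB@(4,1): attacks (3,2) (2,3) (1,4) (3,0) [ray(-1,-1) blocked at (3,0)]
Union (15 distinct): (0,1) (0,3) (1,0) (1,1) (1,2) (1,4) (2,1) (2,2) (2,3) (3,0) (3,2) (3,4) (4,1) (4,2) (4,3)

Answer: 15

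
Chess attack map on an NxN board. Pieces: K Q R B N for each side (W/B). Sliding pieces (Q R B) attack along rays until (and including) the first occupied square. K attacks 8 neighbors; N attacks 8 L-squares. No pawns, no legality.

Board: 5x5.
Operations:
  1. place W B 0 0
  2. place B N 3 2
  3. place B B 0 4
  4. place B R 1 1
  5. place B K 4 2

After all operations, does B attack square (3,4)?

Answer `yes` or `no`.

Answer: no

Derivation:
Op 1: place WB@(0,0)
Op 2: place BN@(3,2)
Op 3: place BB@(0,4)
Op 4: place BR@(1,1)
Op 5: place BK@(4,2)
Per-piece attacks for B:
  BB@(0,4): attacks (1,3) (2,2) (3,1) (4,0)
  BR@(1,1): attacks (1,2) (1,3) (1,4) (1,0) (2,1) (3,1) (4,1) (0,1)
  BN@(3,2): attacks (4,4) (2,4) (1,3) (4,0) (2,0) (1,1)
  BK@(4,2): attacks (4,3) (4,1) (3,2) (3,3) (3,1)
B attacks (3,4): no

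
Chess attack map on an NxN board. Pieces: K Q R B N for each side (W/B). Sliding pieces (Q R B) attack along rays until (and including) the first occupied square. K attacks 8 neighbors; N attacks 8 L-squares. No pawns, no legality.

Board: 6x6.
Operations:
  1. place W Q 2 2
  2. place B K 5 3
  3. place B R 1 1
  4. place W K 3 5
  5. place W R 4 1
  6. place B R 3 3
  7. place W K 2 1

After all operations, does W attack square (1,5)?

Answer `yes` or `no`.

Op 1: place WQ@(2,2)
Op 2: place BK@(5,3)
Op 3: place BR@(1,1)
Op 4: place WK@(3,5)
Op 5: place WR@(4,1)
Op 6: place BR@(3,3)
Op 7: place WK@(2,1)
Per-piece attacks for W:
  WK@(2,1): attacks (2,2) (2,0) (3,1) (1,1) (3,2) (3,0) (1,2) (1,0)
  WQ@(2,2): attacks (2,3) (2,4) (2,5) (2,1) (3,2) (4,2) (5,2) (1,2) (0,2) (3,3) (3,1) (4,0) (1,3) (0,4) (1,1) [ray(0,-1) blocked at (2,1); ray(1,1) blocked at (3,3); ray(-1,-1) blocked at (1,1)]
  WK@(3,5): attacks (3,4) (4,5) (2,5) (4,4) (2,4)
  WR@(4,1): attacks (4,2) (4,3) (4,4) (4,5) (4,0) (5,1) (3,1) (2,1) [ray(-1,0) blocked at (2,1)]
W attacks (1,5): no

Answer: no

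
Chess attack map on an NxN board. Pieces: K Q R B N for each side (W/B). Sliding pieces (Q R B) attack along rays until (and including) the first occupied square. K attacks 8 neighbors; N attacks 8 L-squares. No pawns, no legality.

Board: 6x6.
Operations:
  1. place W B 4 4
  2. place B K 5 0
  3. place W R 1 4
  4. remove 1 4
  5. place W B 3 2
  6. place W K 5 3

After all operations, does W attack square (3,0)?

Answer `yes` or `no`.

Op 1: place WB@(4,4)
Op 2: place BK@(5,0)
Op 3: place WR@(1,4)
Op 4: remove (1,4)
Op 5: place WB@(3,2)
Op 6: place WK@(5,3)
Per-piece attacks for W:
  WB@(3,2): attacks (4,3) (5,4) (4,1) (5,0) (2,3) (1,4) (0,5) (2,1) (1,0) [ray(1,-1) blocked at (5,0)]
  WB@(4,4): attacks (5,5) (5,3) (3,5) (3,3) (2,2) (1,1) (0,0) [ray(1,-1) blocked at (5,3)]
  WK@(5,3): attacks (5,4) (5,2) (4,3) (4,4) (4,2)
W attacks (3,0): no

Answer: no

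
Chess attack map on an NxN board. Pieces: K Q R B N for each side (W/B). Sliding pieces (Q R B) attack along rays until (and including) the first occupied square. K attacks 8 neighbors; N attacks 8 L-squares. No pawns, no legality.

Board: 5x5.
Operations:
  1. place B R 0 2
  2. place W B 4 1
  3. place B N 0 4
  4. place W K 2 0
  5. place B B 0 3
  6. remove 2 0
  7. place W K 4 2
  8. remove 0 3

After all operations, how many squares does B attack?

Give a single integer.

Op 1: place BR@(0,2)
Op 2: place WB@(4,1)
Op 3: place BN@(0,4)
Op 4: place WK@(2,0)
Op 5: place BB@(0,3)
Op 6: remove (2,0)
Op 7: place WK@(4,2)
Op 8: remove (0,3)
Per-piece attacks for B:
  BR@(0,2): attacks (0,3) (0,4) (0,1) (0,0) (1,2) (2,2) (3,2) (4,2) [ray(0,1) blocked at (0,4); ray(1,0) blocked at (4,2)]
  BN@(0,4): attacks (1,2) (2,3)
Union (9 distinct): (0,0) (0,1) (0,3) (0,4) (1,2) (2,2) (2,3) (3,2) (4,2)

Answer: 9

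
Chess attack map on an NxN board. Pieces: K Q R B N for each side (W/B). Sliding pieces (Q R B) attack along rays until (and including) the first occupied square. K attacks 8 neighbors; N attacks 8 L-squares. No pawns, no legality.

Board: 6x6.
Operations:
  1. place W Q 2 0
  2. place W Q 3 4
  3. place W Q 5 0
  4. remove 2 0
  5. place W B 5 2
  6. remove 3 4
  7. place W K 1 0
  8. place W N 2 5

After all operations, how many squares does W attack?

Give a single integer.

Op 1: place WQ@(2,0)
Op 2: place WQ@(3,4)
Op 3: place WQ@(5,0)
Op 4: remove (2,0)
Op 5: place WB@(5,2)
Op 6: remove (3,4)
Op 7: place WK@(1,0)
Op 8: place WN@(2,5)
Per-piece attacks for W:
  WK@(1,0): attacks (1,1) (2,0) (0,0) (2,1) (0,1)
  WN@(2,5): attacks (3,3) (4,4) (1,3) (0,4)
  WQ@(5,0): attacks (5,1) (5,2) (4,0) (3,0) (2,0) (1,0) (4,1) (3,2) (2,3) (1,4) (0,5) [ray(0,1) blocked at (5,2); ray(-1,0) blocked at (1,0)]
  WB@(5,2): attacks (4,3) (3,4) (2,5) (4,1) (3,0) [ray(-1,1) blocked at (2,5)]
Union (22 distinct): (0,0) (0,1) (0,4) (0,5) (1,0) (1,1) (1,3) (1,4) (2,0) (2,1) (2,3) (2,5) (3,0) (3,2) (3,3) (3,4) (4,0) (4,1) (4,3) (4,4) (5,1) (5,2)

Answer: 22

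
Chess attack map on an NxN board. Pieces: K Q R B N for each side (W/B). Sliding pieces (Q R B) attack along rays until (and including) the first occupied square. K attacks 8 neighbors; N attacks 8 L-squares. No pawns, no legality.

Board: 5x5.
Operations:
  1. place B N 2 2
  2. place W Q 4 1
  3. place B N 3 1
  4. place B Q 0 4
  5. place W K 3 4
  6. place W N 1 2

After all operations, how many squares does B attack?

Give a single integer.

Op 1: place BN@(2,2)
Op 2: place WQ@(4,1)
Op 3: place BN@(3,1)
Op 4: place BQ@(0,4)
Op 5: place WK@(3,4)
Op 6: place WN@(1,2)
Per-piece attacks for B:
  BQ@(0,4): attacks (0,3) (0,2) (0,1) (0,0) (1,4) (2,4) (3,4) (1,3) (2,2) [ray(1,0) blocked at (3,4); ray(1,-1) blocked at (2,2)]
  BN@(2,2): attacks (3,4) (4,3) (1,4) (0,3) (3,0) (4,1) (1,0) (0,1)
  BN@(3,1): attacks (4,3) (2,3) (1,2) (1,0)
Union (15 distinct): (0,0) (0,1) (0,2) (0,3) (1,0) (1,2) (1,3) (1,4) (2,2) (2,3) (2,4) (3,0) (3,4) (4,1) (4,3)

Answer: 15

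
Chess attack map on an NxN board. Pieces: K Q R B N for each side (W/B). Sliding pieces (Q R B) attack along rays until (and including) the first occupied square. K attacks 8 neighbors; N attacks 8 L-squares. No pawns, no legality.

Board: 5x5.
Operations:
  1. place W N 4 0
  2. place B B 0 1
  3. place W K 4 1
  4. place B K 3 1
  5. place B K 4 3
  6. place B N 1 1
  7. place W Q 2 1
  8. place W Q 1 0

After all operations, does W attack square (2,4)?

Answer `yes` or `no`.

Answer: yes

Derivation:
Op 1: place WN@(4,0)
Op 2: place BB@(0,1)
Op 3: place WK@(4,1)
Op 4: place BK@(3,1)
Op 5: place BK@(4,3)
Op 6: place BN@(1,1)
Op 7: place WQ@(2,1)
Op 8: place WQ@(1,0)
Per-piece attacks for W:
  WQ@(1,0): attacks (1,1) (2,0) (3,0) (4,0) (0,0) (2,1) (0,1) [ray(0,1) blocked at (1,1); ray(1,0) blocked at (4,0); ray(1,1) blocked at (2,1); ray(-1,1) blocked at (0,1)]
  WQ@(2,1): attacks (2,2) (2,3) (2,4) (2,0) (3,1) (1,1) (3,2) (4,3) (3,0) (1,2) (0,3) (1,0) [ray(1,0) blocked at (3,1); ray(-1,0) blocked at (1,1); ray(1,1) blocked at (4,3); ray(-1,-1) blocked at (1,0)]
  WN@(4,0): attacks (3,2) (2,1)
  WK@(4,1): attacks (4,2) (4,0) (3,1) (3,2) (3,0)
W attacks (2,4): yes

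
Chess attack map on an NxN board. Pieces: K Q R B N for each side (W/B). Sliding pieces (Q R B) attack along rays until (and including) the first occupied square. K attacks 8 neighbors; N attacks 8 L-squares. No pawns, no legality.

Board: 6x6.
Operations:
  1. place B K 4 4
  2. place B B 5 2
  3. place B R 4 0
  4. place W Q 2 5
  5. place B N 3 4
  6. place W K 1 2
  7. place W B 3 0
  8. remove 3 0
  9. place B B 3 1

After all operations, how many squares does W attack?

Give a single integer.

Answer: 17

Derivation:
Op 1: place BK@(4,4)
Op 2: place BB@(5,2)
Op 3: place BR@(4,0)
Op 4: place WQ@(2,5)
Op 5: place BN@(3,4)
Op 6: place WK@(1,2)
Op 7: place WB@(3,0)
Op 8: remove (3,0)
Op 9: place BB@(3,1)
Per-piece attacks for W:
  WK@(1,2): attacks (1,3) (1,1) (2,2) (0,2) (2,3) (2,1) (0,3) (0,1)
  WQ@(2,5): attacks (2,4) (2,3) (2,2) (2,1) (2,0) (3,5) (4,5) (5,5) (1,5) (0,5) (3,4) (1,4) (0,3) [ray(1,-1) blocked at (3,4)]
Union (17 distinct): (0,1) (0,2) (0,3) (0,5) (1,1) (1,3) (1,4) (1,5) (2,0) (2,1) (2,2) (2,3) (2,4) (3,4) (3,5) (4,5) (5,5)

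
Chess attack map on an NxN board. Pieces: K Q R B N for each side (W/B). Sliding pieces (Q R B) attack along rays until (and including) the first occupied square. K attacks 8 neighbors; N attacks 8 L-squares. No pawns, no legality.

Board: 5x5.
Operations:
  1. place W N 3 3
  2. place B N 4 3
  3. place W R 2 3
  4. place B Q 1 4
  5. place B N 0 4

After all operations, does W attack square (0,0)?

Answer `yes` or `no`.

Answer: no

Derivation:
Op 1: place WN@(3,3)
Op 2: place BN@(4,3)
Op 3: place WR@(2,3)
Op 4: place BQ@(1,4)
Op 5: place BN@(0,4)
Per-piece attacks for W:
  WR@(2,3): attacks (2,4) (2,2) (2,1) (2,0) (3,3) (1,3) (0,3) [ray(1,0) blocked at (3,3)]
  WN@(3,3): attacks (1,4) (4,1) (2,1) (1,2)
W attacks (0,0): no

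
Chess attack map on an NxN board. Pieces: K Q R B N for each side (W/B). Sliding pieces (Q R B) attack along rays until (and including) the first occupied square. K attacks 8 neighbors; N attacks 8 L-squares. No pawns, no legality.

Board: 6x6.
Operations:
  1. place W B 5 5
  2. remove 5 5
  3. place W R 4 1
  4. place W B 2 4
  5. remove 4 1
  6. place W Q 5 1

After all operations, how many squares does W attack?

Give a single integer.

Op 1: place WB@(5,5)
Op 2: remove (5,5)
Op 3: place WR@(4,1)
Op 4: place WB@(2,4)
Op 5: remove (4,1)
Op 6: place WQ@(5,1)
Per-piece attacks for W:
  WB@(2,4): attacks (3,5) (3,3) (4,2) (5,1) (1,5) (1,3) (0,2) [ray(1,-1) blocked at (5,1)]
  WQ@(5,1): attacks (5,2) (5,3) (5,4) (5,5) (5,0) (4,1) (3,1) (2,1) (1,1) (0,1) (4,2) (3,3) (2,4) (4,0) [ray(-1,1) blocked at (2,4)]
Union (19 distinct): (0,1) (0,2) (1,1) (1,3) (1,5) (2,1) (2,4) (3,1) (3,3) (3,5) (4,0) (4,1) (4,2) (5,0) (5,1) (5,2) (5,3) (5,4) (5,5)

Answer: 19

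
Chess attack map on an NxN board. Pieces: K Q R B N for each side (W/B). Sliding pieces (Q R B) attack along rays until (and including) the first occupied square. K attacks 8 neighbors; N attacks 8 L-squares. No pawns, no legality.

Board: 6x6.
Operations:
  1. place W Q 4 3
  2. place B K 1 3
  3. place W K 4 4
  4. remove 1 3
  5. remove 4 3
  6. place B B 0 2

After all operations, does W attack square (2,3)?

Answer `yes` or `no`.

Op 1: place WQ@(4,3)
Op 2: place BK@(1,3)
Op 3: place WK@(4,4)
Op 4: remove (1,3)
Op 5: remove (4,3)
Op 6: place BB@(0,2)
Per-piece attacks for W:
  WK@(4,4): attacks (4,5) (4,3) (5,4) (3,4) (5,5) (5,3) (3,5) (3,3)
W attacks (2,3): no

Answer: no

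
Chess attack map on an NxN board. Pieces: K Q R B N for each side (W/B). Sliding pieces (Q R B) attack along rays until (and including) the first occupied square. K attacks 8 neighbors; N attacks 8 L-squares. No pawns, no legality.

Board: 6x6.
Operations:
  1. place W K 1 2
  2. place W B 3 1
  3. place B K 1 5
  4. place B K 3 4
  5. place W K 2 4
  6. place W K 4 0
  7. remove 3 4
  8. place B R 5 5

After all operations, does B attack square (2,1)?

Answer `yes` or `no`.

Answer: no

Derivation:
Op 1: place WK@(1,2)
Op 2: place WB@(3,1)
Op 3: place BK@(1,5)
Op 4: place BK@(3,4)
Op 5: place WK@(2,4)
Op 6: place WK@(4,0)
Op 7: remove (3,4)
Op 8: place BR@(5,5)
Per-piece attacks for B:
  BK@(1,5): attacks (1,4) (2,5) (0,5) (2,4) (0,4)
  BR@(5,5): attacks (5,4) (5,3) (5,2) (5,1) (5,0) (4,5) (3,5) (2,5) (1,5) [ray(-1,0) blocked at (1,5)]
B attacks (2,1): no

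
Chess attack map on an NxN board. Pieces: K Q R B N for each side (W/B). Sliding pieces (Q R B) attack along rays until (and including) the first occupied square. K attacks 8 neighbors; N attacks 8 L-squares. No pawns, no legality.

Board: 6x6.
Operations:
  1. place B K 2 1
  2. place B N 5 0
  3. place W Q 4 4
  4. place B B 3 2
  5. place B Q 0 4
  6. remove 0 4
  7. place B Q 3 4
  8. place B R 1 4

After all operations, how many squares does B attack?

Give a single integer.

Answer: 28

Derivation:
Op 1: place BK@(2,1)
Op 2: place BN@(5,0)
Op 3: place WQ@(4,4)
Op 4: place BB@(3,2)
Op 5: place BQ@(0,4)
Op 6: remove (0,4)
Op 7: place BQ@(3,4)
Op 8: place BR@(1,4)
Per-piece attacks for B:
  BR@(1,4): attacks (1,5) (1,3) (1,2) (1,1) (1,0) (2,4) (3,4) (0,4) [ray(1,0) blocked at (3,4)]
  BK@(2,1): attacks (2,2) (2,0) (3,1) (1,1) (3,2) (3,0) (1,2) (1,0)
  BB@(3,2): attacks (4,3) (5,4) (4,1) (5,0) (2,3) (1,4) (2,1) [ray(1,-1) blocked at (5,0); ray(-1,1) blocked at (1,4); ray(-1,-1) blocked at (2,1)]
  BQ@(3,4): attacks (3,5) (3,3) (3,2) (4,4) (2,4) (1,4) (4,5) (4,3) (5,2) (2,5) (2,3) (1,2) (0,1) [ray(0,-1) blocked at (3,2); ray(1,0) blocked at (4,4); ray(-1,0) blocked at (1,4)]
  BN@(5,0): attacks (4,2) (3,1)
Union (28 distinct): (0,1) (0,4) (1,0) (1,1) (1,2) (1,3) (1,4) (1,5) (2,0) (2,1) (2,2) (2,3) (2,4) (2,5) (3,0) (3,1) (3,2) (3,3) (3,4) (3,5) (4,1) (4,2) (4,3) (4,4) (4,5) (5,0) (5,2) (5,4)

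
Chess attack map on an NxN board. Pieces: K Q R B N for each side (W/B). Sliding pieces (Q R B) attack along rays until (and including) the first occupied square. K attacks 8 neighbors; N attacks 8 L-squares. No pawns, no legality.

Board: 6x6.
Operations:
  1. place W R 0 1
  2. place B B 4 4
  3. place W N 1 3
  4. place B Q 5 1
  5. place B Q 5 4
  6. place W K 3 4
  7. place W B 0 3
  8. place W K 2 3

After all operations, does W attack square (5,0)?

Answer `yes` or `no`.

Answer: no

Derivation:
Op 1: place WR@(0,1)
Op 2: place BB@(4,4)
Op 3: place WN@(1,3)
Op 4: place BQ@(5,1)
Op 5: place BQ@(5,4)
Op 6: place WK@(3,4)
Op 7: place WB@(0,3)
Op 8: place WK@(2,3)
Per-piece attacks for W:
  WR@(0,1): attacks (0,2) (0,3) (0,0) (1,1) (2,1) (3,1) (4,1) (5,1) [ray(0,1) blocked at (0,3); ray(1,0) blocked at (5,1)]
  WB@(0,3): attacks (1,4) (2,5) (1,2) (2,1) (3,0)
  WN@(1,3): attacks (2,5) (3,4) (0,5) (2,1) (3,2) (0,1)
  WK@(2,3): attacks (2,4) (2,2) (3,3) (1,3) (3,4) (3,2) (1,4) (1,2)
  WK@(3,4): attacks (3,5) (3,3) (4,4) (2,4) (4,5) (4,3) (2,5) (2,3)
W attacks (5,0): no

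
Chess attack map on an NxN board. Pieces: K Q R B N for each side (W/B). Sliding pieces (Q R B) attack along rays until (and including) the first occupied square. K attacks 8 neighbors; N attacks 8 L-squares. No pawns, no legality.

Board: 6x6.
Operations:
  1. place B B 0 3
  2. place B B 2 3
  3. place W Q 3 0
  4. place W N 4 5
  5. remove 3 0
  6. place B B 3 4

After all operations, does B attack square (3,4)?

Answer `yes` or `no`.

Op 1: place BB@(0,3)
Op 2: place BB@(2,3)
Op 3: place WQ@(3,0)
Op 4: place WN@(4,5)
Op 5: remove (3,0)
Op 6: place BB@(3,4)
Per-piece attacks for B:
  BB@(0,3): attacks (1,4) (2,5) (1,2) (2,1) (3,0)
  BB@(2,3): attacks (3,4) (3,2) (4,1) (5,0) (1,4) (0,5) (1,2) (0,1) [ray(1,1) blocked at (3,4)]
  BB@(3,4): attacks (4,5) (4,3) (5,2) (2,5) (2,3) [ray(1,1) blocked at (4,5); ray(-1,-1) blocked at (2,3)]
B attacks (3,4): yes

Answer: yes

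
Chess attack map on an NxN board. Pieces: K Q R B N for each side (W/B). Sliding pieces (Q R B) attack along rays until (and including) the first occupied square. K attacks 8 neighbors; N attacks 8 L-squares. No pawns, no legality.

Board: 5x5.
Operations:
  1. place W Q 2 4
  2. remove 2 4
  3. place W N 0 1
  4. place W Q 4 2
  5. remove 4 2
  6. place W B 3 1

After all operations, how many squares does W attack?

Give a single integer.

Op 1: place WQ@(2,4)
Op 2: remove (2,4)
Op 3: place WN@(0,1)
Op 4: place WQ@(4,2)
Op 5: remove (4,2)
Op 6: place WB@(3,1)
Per-piece attacks for W:
  WN@(0,1): attacks (1,3) (2,2) (2,0)
  WB@(3,1): attacks (4,2) (4,0) (2,2) (1,3) (0,4) (2,0)
Union (6 distinct): (0,4) (1,3) (2,0) (2,2) (4,0) (4,2)

Answer: 6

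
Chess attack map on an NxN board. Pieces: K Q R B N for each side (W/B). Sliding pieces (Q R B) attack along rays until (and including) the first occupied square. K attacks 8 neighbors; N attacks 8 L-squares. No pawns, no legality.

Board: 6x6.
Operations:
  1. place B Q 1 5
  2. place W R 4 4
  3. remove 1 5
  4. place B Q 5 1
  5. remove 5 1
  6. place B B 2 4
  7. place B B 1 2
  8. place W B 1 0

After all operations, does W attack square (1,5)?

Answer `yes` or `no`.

Op 1: place BQ@(1,5)
Op 2: place WR@(4,4)
Op 3: remove (1,5)
Op 4: place BQ@(5,1)
Op 5: remove (5,1)
Op 6: place BB@(2,4)
Op 7: place BB@(1,2)
Op 8: place WB@(1,0)
Per-piece attacks for W:
  WB@(1,0): attacks (2,1) (3,2) (4,3) (5,4) (0,1)
  WR@(4,4): attacks (4,5) (4,3) (4,2) (4,1) (4,0) (5,4) (3,4) (2,4) [ray(-1,0) blocked at (2,4)]
W attacks (1,5): no

Answer: no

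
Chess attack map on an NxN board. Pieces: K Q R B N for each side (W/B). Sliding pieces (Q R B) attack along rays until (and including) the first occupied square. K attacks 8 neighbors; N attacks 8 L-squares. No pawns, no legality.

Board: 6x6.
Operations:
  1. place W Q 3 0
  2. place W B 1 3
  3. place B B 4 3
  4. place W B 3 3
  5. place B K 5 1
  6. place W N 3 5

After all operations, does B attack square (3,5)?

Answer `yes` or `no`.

Op 1: place WQ@(3,0)
Op 2: place WB@(1,3)
Op 3: place BB@(4,3)
Op 4: place WB@(3,3)
Op 5: place BK@(5,1)
Op 6: place WN@(3,5)
Per-piece attacks for B:
  BB@(4,3): attacks (5,4) (5,2) (3,4) (2,5) (3,2) (2,1) (1,0)
  BK@(5,1): attacks (5,2) (5,0) (4,1) (4,2) (4,0)
B attacks (3,5): no

Answer: no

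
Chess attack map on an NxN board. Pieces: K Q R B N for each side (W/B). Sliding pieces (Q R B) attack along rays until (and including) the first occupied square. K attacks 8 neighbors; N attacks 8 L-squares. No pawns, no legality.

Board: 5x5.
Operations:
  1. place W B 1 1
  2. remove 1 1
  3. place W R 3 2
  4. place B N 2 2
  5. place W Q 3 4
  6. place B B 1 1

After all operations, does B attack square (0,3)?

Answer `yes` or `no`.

Answer: yes

Derivation:
Op 1: place WB@(1,1)
Op 2: remove (1,1)
Op 3: place WR@(3,2)
Op 4: place BN@(2,2)
Op 5: place WQ@(3,4)
Op 6: place BB@(1,1)
Per-piece attacks for B:
  BB@(1,1): attacks (2,2) (2,0) (0,2) (0,0) [ray(1,1) blocked at (2,2)]
  BN@(2,2): attacks (3,4) (4,3) (1,4) (0,3) (3,0) (4,1) (1,0) (0,1)
B attacks (0,3): yes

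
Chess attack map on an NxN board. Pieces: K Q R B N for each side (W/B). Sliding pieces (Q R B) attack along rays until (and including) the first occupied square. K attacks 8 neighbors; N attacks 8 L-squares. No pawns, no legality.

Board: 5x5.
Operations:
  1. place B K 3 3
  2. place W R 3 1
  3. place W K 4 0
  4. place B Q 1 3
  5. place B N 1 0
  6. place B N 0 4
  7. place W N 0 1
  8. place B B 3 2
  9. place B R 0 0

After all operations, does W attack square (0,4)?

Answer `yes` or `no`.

Op 1: place BK@(3,3)
Op 2: place WR@(3,1)
Op 3: place WK@(4,0)
Op 4: place BQ@(1,3)
Op 5: place BN@(1,0)
Op 6: place BN@(0,4)
Op 7: place WN@(0,1)
Op 8: place BB@(3,2)
Op 9: place BR@(0,0)
Per-piece attacks for W:
  WN@(0,1): attacks (1,3) (2,2) (2,0)
  WR@(3,1): attacks (3,2) (3,0) (4,1) (2,1) (1,1) (0,1) [ray(0,1) blocked at (3,2); ray(-1,0) blocked at (0,1)]
  WK@(4,0): attacks (4,1) (3,0) (3,1)
W attacks (0,4): no

Answer: no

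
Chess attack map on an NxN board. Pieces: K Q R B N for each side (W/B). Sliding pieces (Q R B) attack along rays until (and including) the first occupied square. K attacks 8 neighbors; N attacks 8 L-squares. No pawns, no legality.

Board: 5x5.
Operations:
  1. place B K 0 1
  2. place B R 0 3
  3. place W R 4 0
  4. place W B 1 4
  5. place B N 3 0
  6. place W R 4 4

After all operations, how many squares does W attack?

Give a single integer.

Answer: 12

Derivation:
Op 1: place BK@(0,1)
Op 2: place BR@(0,3)
Op 3: place WR@(4,0)
Op 4: place WB@(1,4)
Op 5: place BN@(3,0)
Op 6: place WR@(4,4)
Per-piece attacks for W:
  WB@(1,4): attacks (2,3) (3,2) (4,1) (0,3) [ray(-1,-1) blocked at (0,3)]
  WR@(4,0): attacks (4,1) (4,2) (4,3) (4,4) (3,0) [ray(0,1) blocked at (4,4); ray(-1,0) blocked at (3,0)]
  WR@(4,4): attacks (4,3) (4,2) (4,1) (4,0) (3,4) (2,4) (1,4) [ray(0,-1) blocked at (4,0); ray(-1,0) blocked at (1,4)]
Union (12 distinct): (0,3) (1,4) (2,3) (2,4) (3,0) (3,2) (3,4) (4,0) (4,1) (4,2) (4,3) (4,4)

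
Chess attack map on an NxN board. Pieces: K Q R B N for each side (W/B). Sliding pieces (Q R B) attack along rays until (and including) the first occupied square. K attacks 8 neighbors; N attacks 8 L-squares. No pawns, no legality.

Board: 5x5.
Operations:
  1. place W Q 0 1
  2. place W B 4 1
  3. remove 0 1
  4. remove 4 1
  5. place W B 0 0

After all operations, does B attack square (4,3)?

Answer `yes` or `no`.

Op 1: place WQ@(0,1)
Op 2: place WB@(4,1)
Op 3: remove (0,1)
Op 4: remove (4,1)
Op 5: place WB@(0,0)
Per-piece attacks for B:
B attacks (4,3): no

Answer: no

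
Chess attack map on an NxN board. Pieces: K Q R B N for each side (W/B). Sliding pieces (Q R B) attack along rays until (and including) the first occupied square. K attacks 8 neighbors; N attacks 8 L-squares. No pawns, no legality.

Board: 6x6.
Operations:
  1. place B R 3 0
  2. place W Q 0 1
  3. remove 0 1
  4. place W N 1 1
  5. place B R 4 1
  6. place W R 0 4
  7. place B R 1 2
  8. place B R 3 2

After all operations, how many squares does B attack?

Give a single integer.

Op 1: place BR@(3,0)
Op 2: place WQ@(0,1)
Op 3: remove (0,1)
Op 4: place WN@(1,1)
Op 5: place BR@(4,1)
Op 6: place WR@(0,4)
Op 7: place BR@(1,2)
Op 8: place BR@(3,2)
Per-piece attacks for B:
  BR@(1,2): attacks (1,3) (1,4) (1,5) (1,1) (2,2) (3,2) (0,2) [ray(0,-1) blocked at (1,1); ray(1,0) blocked at (3,2)]
  BR@(3,0): attacks (3,1) (3,2) (4,0) (5,0) (2,0) (1,0) (0,0) [ray(0,1) blocked at (3,2)]
  BR@(3,2): attacks (3,3) (3,4) (3,5) (3,1) (3,0) (4,2) (5,2) (2,2) (1,2) [ray(0,-1) blocked at (3,0); ray(-1,0) blocked at (1,2)]
  BR@(4,1): attacks (4,2) (4,3) (4,4) (4,5) (4,0) (5,1) (3,1) (2,1) (1,1) [ray(-1,0) blocked at (1,1)]
Union (25 distinct): (0,0) (0,2) (1,0) (1,1) (1,2) (1,3) (1,4) (1,5) (2,0) (2,1) (2,2) (3,0) (3,1) (3,2) (3,3) (3,4) (3,5) (4,0) (4,2) (4,3) (4,4) (4,5) (5,0) (5,1) (5,2)

Answer: 25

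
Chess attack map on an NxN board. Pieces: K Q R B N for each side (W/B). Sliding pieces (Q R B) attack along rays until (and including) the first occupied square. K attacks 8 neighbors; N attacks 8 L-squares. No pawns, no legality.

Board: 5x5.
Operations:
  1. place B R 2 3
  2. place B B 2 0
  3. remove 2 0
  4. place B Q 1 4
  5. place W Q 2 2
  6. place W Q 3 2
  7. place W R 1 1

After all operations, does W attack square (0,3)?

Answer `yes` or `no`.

Answer: no

Derivation:
Op 1: place BR@(2,3)
Op 2: place BB@(2,0)
Op 3: remove (2,0)
Op 4: place BQ@(1,4)
Op 5: place WQ@(2,2)
Op 6: place WQ@(3,2)
Op 7: place WR@(1,1)
Per-piece attacks for W:
  WR@(1,1): attacks (1,2) (1,3) (1,4) (1,0) (2,1) (3,1) (4,1) (0,1) [ray(0,1) blocked at (1,4)]
  WQ@(2,2): attacks (2,3) (2,1) (2,0) (3,2) (1,2) (0,2) (3,3) (4,4) (3,1) (4,0) (1,3) (0,4) (1,1) [ray(0,1) blocked at (2,3); ray(1,0) blocked at (3,2); ray(-1,-1) blocked at (1,1)]
  WQ@(3,2): attacks (3,3) (3,4) (3,1) (3,0) (4,2) (2,2) (4,3) (4,1) (2,3) (2,1) (1,0) [ray(-1,0) blocked at (2,2); ray(-1,1) blocked at (2,3)]
W attacks (0,3): no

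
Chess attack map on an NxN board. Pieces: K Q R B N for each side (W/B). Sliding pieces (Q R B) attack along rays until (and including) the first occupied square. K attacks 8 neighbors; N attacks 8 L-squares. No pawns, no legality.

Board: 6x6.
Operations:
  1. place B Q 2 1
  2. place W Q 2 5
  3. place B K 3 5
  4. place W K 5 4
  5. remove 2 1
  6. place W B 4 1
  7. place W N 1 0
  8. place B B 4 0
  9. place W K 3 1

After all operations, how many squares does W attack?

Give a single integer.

Op 1: place BQ@(2,1)
Op 2: place WQ@(2,5)
Op 3: place BK@(3,5)
Op 4: place WK@(5,4)
Op 5: remove (2,1)
Op 6: place WB@(4,1)
Op 7: place WN@(1,0)
Op 8: place BB@(4,0)
Op 9: place WK@(3,1)
Per-piece attacks for W:
  WN@(1,0): attacks (2,2) (3,1) (0,2)
  WQ@(2,5): attacks (2,4) (2,3) (2,2) (2,1) (2,0) (3,5) (1,5) (0,5) (3,4) (4,3) (5,2) (1,4) (0,3) [ray(1,0) blocked at (3,5)]
  WK@(3,1): attacks (3,2) (3,0) (4,1) (2,1) (4,2) (4,0) (2,2) (2,0)
  WB@(4,1): attacks (5,2) (5,0) (3,2) (2,3) (1,4) (0,5) (3,0)
  WK@(5,4): attacks (5,5) (5,3) (4,4) (4,5) (4,3)
Union (25 distinct): (0,2) (0,3) (0,5) (1,4) (1,5) (2,0) (2,1) (2,2) (2,3) (2,4) (3,0) (3,1) (3,2) (3,4) (3,5) (4,0) (4,1) (4,2) (4,3) (4,4) (4,5) (5,0) (5,2) (5,3) (5,5)

Answer: 25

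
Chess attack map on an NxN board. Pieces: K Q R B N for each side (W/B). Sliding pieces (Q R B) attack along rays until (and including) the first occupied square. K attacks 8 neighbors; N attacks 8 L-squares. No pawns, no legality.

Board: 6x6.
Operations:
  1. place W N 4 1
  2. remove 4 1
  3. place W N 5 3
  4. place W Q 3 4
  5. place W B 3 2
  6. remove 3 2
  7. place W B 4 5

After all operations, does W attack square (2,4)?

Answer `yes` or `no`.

Answer: yes

Derivation:
Op 1: place WN@(4,1)
Op 2: remove (4,1)
Op 3: place WN@(5,3)
Op 4: place WQ@(3,4)
Op 5: place WB@(3,2)
Op 6: remove (3,2)
Op 7: place WB@(4,5)
Per-piece attacks for W:
  WQ@(3,4): attacks (3,5) (3,3) (3,2) (3,1) (3,0) (4,4) (5,4) (2,4) (1,4) (0,4) (4,5) (4,3) (5,2) (2,5) (2,3) (1,2) (0,1) [ray(1,1) blocked at (4,5)]
  WB@(4,5): attacks (5,4) (3,4) [ray(-1,-1) blocked at (3,4)]
  WN@(5,3): attacks (4,5) (3,4) (4,1) (3,2)
W attacks (2,4): yes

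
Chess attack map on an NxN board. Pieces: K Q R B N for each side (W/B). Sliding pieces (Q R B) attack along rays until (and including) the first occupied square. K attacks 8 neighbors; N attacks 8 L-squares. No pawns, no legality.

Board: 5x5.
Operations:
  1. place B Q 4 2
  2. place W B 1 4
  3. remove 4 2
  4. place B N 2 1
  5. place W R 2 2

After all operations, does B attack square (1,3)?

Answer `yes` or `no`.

Answer: yes

Derivation:
Op 1: place BQ@(4,2)
Op 2: place WB@(1,4)
Op 3: remove (4,2)
Op 4: place BN@(2,1)
Op 5: place WR@(2,2)
Per-piece attacks for B:
  BN@(2,1): attacks (3,3) (4,2) (1,3) (0,2) (4,0) (0,0)
B attacks (1,3): yes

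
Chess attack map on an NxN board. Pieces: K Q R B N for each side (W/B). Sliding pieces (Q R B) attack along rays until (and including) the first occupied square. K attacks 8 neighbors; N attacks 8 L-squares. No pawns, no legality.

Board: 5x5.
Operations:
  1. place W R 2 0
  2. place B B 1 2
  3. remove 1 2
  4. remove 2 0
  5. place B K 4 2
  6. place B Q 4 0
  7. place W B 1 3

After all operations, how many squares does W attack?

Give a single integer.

Answer: 6

Derivation:
Op 1: place WR@(2,0)
Op 2: place BB@(1,2)
Op 3: remove (1,2)
Op 4: remove (2,0)
Op 5: place BK@(4,2)
Op 6: place BQ@(4,0)
Op 7: place WB@(1,3)
Per-piece attacks for W:
  WB@(1,3): attacks (2,4) (2,2) (3,1) (4,0) (0,4) (0,2) [ray(1,-1) blocked at (4,0)]
Union (6 distinct): (0,2) (0,4) (2,2) (2,4) (3,1) (4,0)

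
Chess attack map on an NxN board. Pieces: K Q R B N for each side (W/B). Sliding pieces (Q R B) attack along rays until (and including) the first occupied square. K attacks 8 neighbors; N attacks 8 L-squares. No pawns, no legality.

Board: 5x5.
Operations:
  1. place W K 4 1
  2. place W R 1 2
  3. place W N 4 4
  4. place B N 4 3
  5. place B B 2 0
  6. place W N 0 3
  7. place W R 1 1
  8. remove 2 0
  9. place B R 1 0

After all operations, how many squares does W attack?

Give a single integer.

Op 1: place WK@(4,1)
Op 2: place WR@(1,2)
Op 3: place WN@(4,4)
Op 4: place BN@(4,3)
Op 5: place BB@(2,0)
Op 6: place WN@(0,3)
Op 7: place WR@(1,1)
Op 8: remove (2,0)
Op 9: place BR@(1,0)
Per-piece attacks for W:
  WN@(0,3): attacks (2,4) (1,1) (2,2)
  WR@(1,1): attacks (1,2) (1,0) (2,1) (3,1) (4,1) (0,1) [ray(0,1) blocked at (1,2); ray(0,-1) blocked at (1,0); ray(1,0) blocked at (4,1)]
  WR@(1,2): attacks (1,3) (1,4) (1,1) (2,2) (3,2) (4,2) (0,2) [ray(0,-1) blocked at (1,1)]
  WK@(4,1): attacks (4,2) (4,0) (3,1) (3,2) (3,0)
  WN@(4,4): attacks (3,2) (2,3)
Union (17 distinct): (0,1) (0,2) (1,0) (1,1) (1,2) (1,3) (1,4) (2,1) (2,2) (2,3) (2,4) (3,0) (3,1) (3,2) (4,0) (4,1) (4,2)

Answer: 17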